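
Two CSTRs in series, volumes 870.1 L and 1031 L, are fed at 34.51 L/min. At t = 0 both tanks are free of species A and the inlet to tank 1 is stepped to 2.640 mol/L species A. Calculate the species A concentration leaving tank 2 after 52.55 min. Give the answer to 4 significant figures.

Each tank obeys Vᵢ dCᵢ/dt = Q(Cᵢ₋₁ − Cᵢ), so τᵢ = Vᵢ/Q.
τ₁ = 870.1/34.51 = 25.2130 min; τ₂ = 1031/34.51 = 29.8754 min.
Tank 1: C₁ = C_in(1 − e^(−t/τ₁)). Tank 2 (τ₁ ≠ τ₂): C₂ = C_in[1 − (τ₁ e^(−t/τ₁) − τ₂ e^(−t/τ₂))/(τ₁ − τ₂)].
At t = 52.55: e^(−t/τ₁) = 0.124401, e^(−t/τ₂) = 0.172222.
C₂ = 2.640·[1 − (25.2130·0.124401 − 29.8754·0.172222)/(-4.66242)] = 2.640·0.569178 = 1.50263 mol/L.

1.503 mol/L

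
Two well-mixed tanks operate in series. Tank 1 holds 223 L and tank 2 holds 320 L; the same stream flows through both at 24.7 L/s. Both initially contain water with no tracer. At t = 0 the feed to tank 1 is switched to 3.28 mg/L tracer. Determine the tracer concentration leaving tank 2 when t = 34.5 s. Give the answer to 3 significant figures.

2.69 mg/L

Species balance on tank i: dCᵢ/dt = (Cᵢ₋₁ − Cᵢ)/τᵢ with τᵢ = Vᵢ/Q.
τ₁ = 223/24.7 = 9.0283 s; τ₂ = 320/24.7 = 12.955 s.
Solving the cascade with C₁(0)=C₂(0)=0 gives C₂(t) = C_in[1 − (τ₁ e^(−t/τ₁) − τ₂ e^(−t/τ₂))/(τ₁ − τ₂)].
At t = 34.5: e^(−t/τ₁) = 0.021899, e^(−t/τ₂) = 0.069741.
C₂ = 3.28·[1 − (9.0283·0.021899 − 12.955·0.069741)/(-3.9271)] = 3.28·0.82027 = 2.6905 mg/L.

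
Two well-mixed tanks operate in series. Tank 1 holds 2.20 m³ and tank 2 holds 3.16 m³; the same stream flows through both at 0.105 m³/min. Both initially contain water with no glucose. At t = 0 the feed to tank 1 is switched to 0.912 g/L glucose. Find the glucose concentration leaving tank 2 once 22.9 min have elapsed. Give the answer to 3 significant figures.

Each tank obeys Vᵢ dCᵢ/dt = Q(Cᵢ₋₁ − Cᵢ), so τᵢ = Vᵢ/Q.
τ₁ = 2.20/0.105 = 20.952 min; τ₂ = 3.16/0.105 = 30.095 min.
Tank 1: C₁ = C_in(1 − e^(−t/τ₁)). Tank 2 (τ₁ ≠ τ₂): C₂ = C_in[1 − (τ₁ e^(−t/τ₁) − τ₂ e^(−t/τ₂))/(τ₁ − τ₂)].
At t = 22.9: e^(−t/τ₁) = 0.33522, e^(−t/τ₂) = 0.46724.
C₂ = 0.912·[1 − (20.952·0.33522 − 30.095·0.46724)/(-9.1429)] = 0.912·0.23023 = 0.20997 g/L.

0.210 g/L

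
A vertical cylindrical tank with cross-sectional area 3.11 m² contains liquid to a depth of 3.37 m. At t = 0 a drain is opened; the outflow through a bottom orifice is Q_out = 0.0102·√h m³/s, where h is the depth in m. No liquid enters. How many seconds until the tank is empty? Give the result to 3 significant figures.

1120 s

A dh/dt = −Q_out = −0.0102 √h.
This is separable: 2 d(√h)/dt = −0.0102/A, so √h = √h₀ − (0.0102/(2A)) t.
Tank is empty when √h = 0: t_empty = 2A√h₀/0.0102.
t_empty = 2·3.11·√3.37/0.0102 = 6.2200·1.8358/0.0102 = 1119.5 s.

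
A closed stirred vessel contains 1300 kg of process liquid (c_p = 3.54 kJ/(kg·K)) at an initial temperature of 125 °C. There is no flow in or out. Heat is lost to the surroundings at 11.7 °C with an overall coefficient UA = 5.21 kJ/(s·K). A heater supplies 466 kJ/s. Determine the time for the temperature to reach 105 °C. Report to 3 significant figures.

Lumped-capacitance energy balance: M c_p dT/dt = UA(T_amb − T) + Q̇.
τ = M c_p/UA = 883.30 s; T_ss = T_amb + Q̇/UA = 11.7 + 466/5.21 = 101.14 °C.
T(t) = T_ss + (T₀ − T_ss)e^(−t/τ); set T = 105:
t = −τ ln[(T − T_ss)/(T₀ − T_ss)] = −883.30 · ln(0.16166) = 1609.6 s.

1610 s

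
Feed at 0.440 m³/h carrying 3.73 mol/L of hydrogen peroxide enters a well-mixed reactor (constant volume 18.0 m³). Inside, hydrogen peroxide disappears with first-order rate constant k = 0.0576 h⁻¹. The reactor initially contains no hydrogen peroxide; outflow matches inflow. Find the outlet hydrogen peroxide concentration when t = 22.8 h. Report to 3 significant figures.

V dC/dt = Q(C_in − C) − k V C.
dC/dt = (Q/V) C_in − (Q/V + k) C; effective rate a = Q/V + k = 0.024444 + 0.0576 = 0.082044 h⁻¹.
C_ss = Q C_in/(Q + kV) = 1.1113 mol/L; C(t) = C_ss + (C₀ − C_ss) e^(−a t).
C(22.8) = 1.1113 + (-1.1113)·e^(−0.082044·22.8) = 1.1113 + (-1.1113)·0.15403 = 0.94015 mol/L.

0.940 mol/L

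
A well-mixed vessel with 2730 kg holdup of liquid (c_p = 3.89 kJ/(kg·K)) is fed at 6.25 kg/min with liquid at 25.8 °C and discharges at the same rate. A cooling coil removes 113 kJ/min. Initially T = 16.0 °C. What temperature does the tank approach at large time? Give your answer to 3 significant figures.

M c_p dT/dt = ṁ c_p (T_in − T) − Q̇.
At steady state dT/dt = 0 ⇒ T_ss = T_in − Q̇/(ṁ c_p) = 25.8 − 113/(6.25·3.89) = 21.152 °C.

21.2 °C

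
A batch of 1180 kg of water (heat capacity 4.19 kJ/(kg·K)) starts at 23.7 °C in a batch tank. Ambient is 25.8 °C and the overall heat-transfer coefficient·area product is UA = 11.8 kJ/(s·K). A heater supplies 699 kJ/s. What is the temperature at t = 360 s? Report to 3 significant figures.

59.1 °C

M c_p dT/dt = −UA(T − T_amb) + Q̇.
dT/dt = (T_ss − T)/τ with T_ss = T_amb + Q̇/UA = 25.8 + 699/11.8 = 85.037 °C, τ = M c_p/UA = 1180·4.19/11.8 = 419.00 s.
Integrating: T(t) = T_ss + (T₀ − T_ss) e^(−t/τ).
T(360) = 85.037 + (-61.337)·0.42351 = 59.061 °C.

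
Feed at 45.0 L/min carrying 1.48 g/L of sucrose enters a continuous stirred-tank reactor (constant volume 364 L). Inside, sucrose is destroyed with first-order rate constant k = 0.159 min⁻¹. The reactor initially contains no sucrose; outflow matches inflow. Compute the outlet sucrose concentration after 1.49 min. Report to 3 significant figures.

0.222 g/L

Accumulation = in − out − consumed: V dC/dt = Q C_in − Q C − k V C.
dC/dt = (Q/V) C_in − (Q/V + k) C; effective rate a = Q/V + k = 0.12363 + 0.159 = 0.28263 min⁻¹.
C_ss = Q C_in/(Q + kV) = 0.64738 g/L; C(t) = C_ss + (C₀ − C_ss) e^(−a t).
C(1.49) = 0.64738 + (-0.64738)·e^(−0.28263·1.49) = 0.64738 + (-0.64738)·0.65632 = 0.22249 g/L.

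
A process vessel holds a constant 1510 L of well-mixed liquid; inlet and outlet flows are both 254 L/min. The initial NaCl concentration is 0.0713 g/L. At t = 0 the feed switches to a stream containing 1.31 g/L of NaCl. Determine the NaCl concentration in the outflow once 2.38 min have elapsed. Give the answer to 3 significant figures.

0.480 g/L

Transient balance on the dissolved component: V dC/dt = Q(C_in − C).
Time constant τ = V/Q = 1510/254 = 5.9449 min.
Integrating: C(t) = C_in + (C₀ − C_in) e^(−t/τ).
C(2.38) = 1.31 + (0.0713 − 1.31)·e^(−2.38/5.9449) = 1.31 + (-1.2387)·0.67009 = 0.47996 g/L.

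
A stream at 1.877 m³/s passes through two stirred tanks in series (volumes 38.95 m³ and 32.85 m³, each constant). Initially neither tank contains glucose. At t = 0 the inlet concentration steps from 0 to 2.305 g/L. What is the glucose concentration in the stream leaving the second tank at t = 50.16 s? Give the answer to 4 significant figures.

Species balance on tank i: dCᵢ/dt = (Cᵢ₋₁ − Cᵢ)/τᵢ with τᵢ = Vᵢ/Q.
τ₁ = 38.95/1.877 = 20.7512 s; τ₂ = 32.85/1.877 = 17.5013 s.
Tank 1: C₁ = C_in(1 − e^(−t/τ₁)). Tank 2 (τ₁ ≠ τ₂): C₂ = C_in[1 − (τ₁ e^(−t/τ₁) − τ₂ e^(−t/τ₂))/(τ₁ − τ₂)].
At t = 50.16: e^(−t/τ₁) = 0.0891701, e^(−t/τ₂) = 0.0569223.
C₂ = 2.305·[1 − (20.7512·0.0891701 − 17.5013·0.0569223)/(3.24987)] = 2.305·0.737168 = 1.69917 g/L.

1.699 g/L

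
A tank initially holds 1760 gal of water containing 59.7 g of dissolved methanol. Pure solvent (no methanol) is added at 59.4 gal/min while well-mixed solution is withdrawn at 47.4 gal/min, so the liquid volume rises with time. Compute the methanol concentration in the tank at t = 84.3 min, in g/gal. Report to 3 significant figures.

0.00358 g/gal

Let m(t) be the amount of methanol. Volume: V(t) = V₀ + (Q_in − Q_out) t = 1760 + 12.000 t; V(84.3) = 2771.6 gal.
Species balance (pure solvent in): dm/dt = −Q_out · m/V(t).
dm/m = −Q_out dt/(V₀ + 12.000 t); integrating gives ln(m/m₀) = −(Q_out/(Q_in−Q_out)) ln(V/V₀).
m = m₀ (V₀/V)^(Q_out/(Q_in−Q_out)) = 59.7 × (1760/2771.6)^(3.9500) = 9.9303 g.
C = m/V = 9.9303/2771.6 = 0.0035829 g/gal.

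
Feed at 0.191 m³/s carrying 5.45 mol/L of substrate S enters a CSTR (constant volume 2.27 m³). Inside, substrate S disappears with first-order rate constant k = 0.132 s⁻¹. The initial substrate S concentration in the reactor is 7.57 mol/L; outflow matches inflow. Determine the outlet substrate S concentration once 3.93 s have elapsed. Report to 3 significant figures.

Accumulation = in − out − consumed: V dC/dt = Q C_in − Q C − k V C.
This is linear with rate a = Q/V + k = 0.21614 s⁻¹.
C_ss = Q C_in/(Q + kV) = 2.1216 mol/L; C(t) = C_ss + (C₀ − C_ss) e^(−a t).
C(3.93) = 2.1216 + (5.4484)·e^(−0.21614·3.93) = 2.1216 + (5.4484)·0.42766 = 4.4517 mol/L.

4.45 mol/L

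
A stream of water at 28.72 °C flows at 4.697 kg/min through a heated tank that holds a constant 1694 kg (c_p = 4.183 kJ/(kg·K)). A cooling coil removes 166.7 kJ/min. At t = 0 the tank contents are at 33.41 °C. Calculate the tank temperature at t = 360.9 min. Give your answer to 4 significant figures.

25.08 °C

Energy balance: M c_p dT/dt = ṁ c_p (T_in − T) − 166.7.
Rearrange: dT/dt = (T_ss − T)/τ with τ = M/ṁ = 360.656 min and T_ss = T_in − Q̇/(ṁ c_p) = 20.2355 °C.
This is linear first-order; T(t) = T_ss + (T₀ − T_ss) e^(−t/τ).
T(360.9) = 20.2355 + (13.1745)·e^(−360.9/360.656) = 20.2355 + (13.1745)·0.367630 = 25.0788 °C.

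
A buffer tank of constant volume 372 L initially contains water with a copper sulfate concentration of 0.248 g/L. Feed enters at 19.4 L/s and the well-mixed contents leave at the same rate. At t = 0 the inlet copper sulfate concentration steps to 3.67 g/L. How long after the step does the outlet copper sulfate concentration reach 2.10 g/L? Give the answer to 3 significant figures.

Mass balance on the solute (V constant): V dC/dt = Q(C_in − C), so τ = V/Q = 19.175 s.
C(t) = C_in + (C₀ − C_in) e^(−t/τ). Set C = 2.10 and solve for t:
e^(−t/τ) = (C − C_in)/(C₀ − C_in) = (2.10 − 3.67)/(0.248 − 3.67) = 0.45880
t = −τ ln(…) = 19.175 × 0.77915 = 14.940 s.

14.9 s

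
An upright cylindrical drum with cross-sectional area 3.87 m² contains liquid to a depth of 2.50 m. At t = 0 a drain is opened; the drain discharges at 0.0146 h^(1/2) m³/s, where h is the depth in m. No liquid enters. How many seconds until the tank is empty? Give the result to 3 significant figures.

838 s

With no inflow, A dh/dt = −0.0146 √h.
Separate and integrate: 2(√h − √h₀) = −(0.0146/A) t.
Tank is empty when √h = 0: t_empty = 2A√h₀/0.0146.
t_empty = 2·3.87·√2.50/0.0146 = 7.7400·1.5811/0.0146 = 838.22 s.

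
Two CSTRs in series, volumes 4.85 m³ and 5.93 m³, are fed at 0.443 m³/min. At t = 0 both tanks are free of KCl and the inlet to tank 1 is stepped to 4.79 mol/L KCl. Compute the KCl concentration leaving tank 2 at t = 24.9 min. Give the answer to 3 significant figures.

Time constants: τᵢ = Vᵢ/Q for each well-mixed tank.
τ₁ = 4.85/0.443 = 10.948 min; τ₂ = 5.93/0.443 = 13.386 min.
Tank 1: C₁ = C_in(1 − e^(−t/τ₁)). Tank 2 (τ₁ ≠ τ₂): C₂ = C_in[1 − (τ₁ e^(−t/τ₁) − τ₂ e^(−t/τ₂))/(τ₁ − τ₂)].
At t = 24.9: e^(−t/τ₁) = 0.10286, e^(−t/τ₂) = 0.15565.
C₂ = 4.79·[1 − (10.948·0.10286 − 13.386·0.15565)/(-2.4379)] = 4.79·0.60730 = 2.9089 mol/L.

2.91 mol/L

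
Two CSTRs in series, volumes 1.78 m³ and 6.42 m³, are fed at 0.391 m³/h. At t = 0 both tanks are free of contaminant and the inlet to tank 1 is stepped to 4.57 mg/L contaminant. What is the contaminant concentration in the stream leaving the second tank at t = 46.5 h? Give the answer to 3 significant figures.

4.20 mg/L

Each tank obeys Vᵢ dCᵢ/dt = Q(Cᵢ₋₁ − Cᵢ), so τᵢ = Vᵢ/Q.
τ₁ = 1.78/0.391 = 4.5524 h; τ₂ = 6.42/0.391 = 16.419 h.
Tank 1: C₁ = C_in(1 − e^(−t/τ₁)). Tank 2 (τ₁ ≠ τ₂): C₂ = C_in[1 − (τ₁ e^(−t/τ₁) − τ₂ e^(−t/τ₂))/(τ₁ − τ₂)].
At t = 46.5: e^(−t/τ₁) = 3.6642e-05, e^(−t/τ₂) = 0.058894.
C₂ = 4.57·[1 − (4.5524·3.6642e-05 − 16.419·0.058894)/(-11.867)] = 4.57·0.91853 = 4.1977 mg/L.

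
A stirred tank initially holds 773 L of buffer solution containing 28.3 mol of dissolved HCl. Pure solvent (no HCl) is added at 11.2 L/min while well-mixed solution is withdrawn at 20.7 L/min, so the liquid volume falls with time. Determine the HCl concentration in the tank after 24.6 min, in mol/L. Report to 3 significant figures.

0.0239 mol/L

Total volume: dV/dt = Q_in − Q_out = -9.5000 L/min, so V(t) = 773 − 9.5000 t and V(24.6) = 539.30 L.
Species balance (pure solvent in): dm/dt = −Q_out · m/V(t).
dm/m = −Q_out dt/(V₀ − 9.5000 t); integrating gives ln(m/m₀) = −(Q_out/(Q_in−Q_out)) ln(V/V₀).
m = m₀ (V₀/V)^(Q_out/(Q_in−Q_out)) = 28.3 × (773/539.30)^(-2.1789) = 12.915 mol.
C = m/V = 12.915/539.30 = 0.023949 mol/L.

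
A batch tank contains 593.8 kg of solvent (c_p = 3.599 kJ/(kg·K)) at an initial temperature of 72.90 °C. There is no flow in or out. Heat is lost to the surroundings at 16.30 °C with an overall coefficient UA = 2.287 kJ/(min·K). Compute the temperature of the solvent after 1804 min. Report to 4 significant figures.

Energy balance: M c_p dT/dt = −UA(T − T_amb).
dT/dt = (T_ss − T)/τ with T_ss = T_amb = 16.3000 °C, τ = M c_p/UA = 593.8·3.599/2.287 = 934.450 min.
Solution: T(t) = T_ss + (T₀ − T_ss) e^(−t/τ).
T(1804) = 16.3000 + (56.6000)·0.145069 = 24.5109 °C.

24.51 °C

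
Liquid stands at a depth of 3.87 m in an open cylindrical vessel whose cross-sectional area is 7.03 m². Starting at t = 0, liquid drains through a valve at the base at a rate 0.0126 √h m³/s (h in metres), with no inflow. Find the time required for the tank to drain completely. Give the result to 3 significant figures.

A dh/dt = −Q_out = −0.0126 √h.
This is separable: 2 d(√h)/dt = −0.0126/A, so √h = √h₀ − (0.0126/(2A)) t.
Set h = 0: 2√h₀ = (0.0126/A) t_empty ⇒ t_empty = 2A√h₀/0.0126.
t_empty = 2·7.03·√3.87/0.0126 = 14.060·1.9672/0.0126 = 2195.2 s.

2200 s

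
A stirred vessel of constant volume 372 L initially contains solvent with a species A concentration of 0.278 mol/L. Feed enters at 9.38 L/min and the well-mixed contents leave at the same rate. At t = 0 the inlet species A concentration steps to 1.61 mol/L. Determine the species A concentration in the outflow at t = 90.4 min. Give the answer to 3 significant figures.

1.47 mol/L

Mass balance on the solute (V constant): V dC/dt = Q(C_in − C).
Time constant τ = V/Q = 372/9.38 = 39.659 min.
C approaches C_in exponentially: C(t) = C_in + (C₀ − C_in) e^(−t/τ).
C(90.4) = 1.61 + (0.278 − 1.61)·e^(−90.4/39.659) = 1.61 + (-1.3320)·0.10234 = 1.4737 mol/L.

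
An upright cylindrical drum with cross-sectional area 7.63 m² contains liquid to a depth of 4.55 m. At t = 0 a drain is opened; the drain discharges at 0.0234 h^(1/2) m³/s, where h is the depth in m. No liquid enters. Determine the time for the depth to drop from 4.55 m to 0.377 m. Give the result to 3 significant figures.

A dh/dt = −Q_out = −0.0234 √h.
Separate and integrate: 2(√h − √h₀) = −(0.0234/A) t.
t = 2A(√h₀ − √h)/0.0234 = 2·7.63·(√4.55 − √0.377)/0.0234
  = 15.260 × (2.1331 − 0.61400) / 0.0234 = 990.64 s.

991 s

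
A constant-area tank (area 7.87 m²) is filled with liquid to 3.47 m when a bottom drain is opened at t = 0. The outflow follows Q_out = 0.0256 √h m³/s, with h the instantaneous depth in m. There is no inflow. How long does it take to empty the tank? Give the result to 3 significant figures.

Accumulation of liquid (constant cross-section A): A dh/dt = −0.0256 √h.
Separate and integrate: 2(√h − √h₀) = −(0.0256/A) t.
Set h = 0: 2√h₀ = (0.0256/A) t_empty ⇒ t_empty = 2A√h₀/0.0256.
t_empty = 2·7.87·√3.47/0.0256 = 15.740·1.8628/0.0256 = 1145.3 s.

1150 s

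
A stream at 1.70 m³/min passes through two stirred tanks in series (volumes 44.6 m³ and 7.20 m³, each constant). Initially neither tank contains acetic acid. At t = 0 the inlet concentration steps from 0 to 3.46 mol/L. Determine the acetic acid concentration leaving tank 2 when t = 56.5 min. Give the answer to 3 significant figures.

Each tank obeys Vᵢ dCᵢ/dt = Q(Cᵢ₋₁ − Cᵢ), so τᵢ = Vᵢ/Q.
τ₁ = 44.6/1.70 = 26.235 min; τ₂ = 7.20/1.70 = 4.2353 min.
Tank 1: C₁ = C_in(1 − e^(−t/τ₁)). Tank 2 (τ₁ ≠ τ₂): C₂ = C_in[1 − (τ₁ e^(−t/τ₁) − τ₂ e^(−t/τ₂))/(τ₁ − τ₂)].
At t = 56.5: e^(−t/τ₁) = 0.11607, e^(−t/τ₂) = 1.6084e-06.
C₂ = 3.46·[1 − (26.235·0.11607 − 4.2353·1.6084e-06)/(22.000)] = 3.46·0.86159 = 2.9811 mol/L.

2.98 mol/L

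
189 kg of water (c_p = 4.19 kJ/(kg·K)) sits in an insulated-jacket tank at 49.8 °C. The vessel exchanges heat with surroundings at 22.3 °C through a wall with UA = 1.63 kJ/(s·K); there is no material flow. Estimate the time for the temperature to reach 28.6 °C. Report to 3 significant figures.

M c_p dT/dt = −UA(T − T_amb).
τ = M c_p/UA = 485.83 s; T_ss = T_amb = 22.300 °C.
T(t) = T_ss + (T₀ − T_ss)e^(−t/τ); set T = 28.6:
t = −τ ln[(T − T_ss)/(T₀ − T_ss)] = −485.83 · ln(0.22909) = 715.94 s.

716 s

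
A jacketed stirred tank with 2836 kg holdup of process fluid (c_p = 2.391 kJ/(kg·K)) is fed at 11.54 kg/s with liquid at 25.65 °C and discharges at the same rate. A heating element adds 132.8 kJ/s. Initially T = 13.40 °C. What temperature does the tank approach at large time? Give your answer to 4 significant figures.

30.46 °C

M c_p dT/dt = ṁ c_p (T_in − T) + Q̇.
At steady state dT/dt = 0 ⇒ T_ss = T_in + Q̇/(ṁ c_p) = 25.65 + 132.8/(11.54·2.391) = 30.4630 °C.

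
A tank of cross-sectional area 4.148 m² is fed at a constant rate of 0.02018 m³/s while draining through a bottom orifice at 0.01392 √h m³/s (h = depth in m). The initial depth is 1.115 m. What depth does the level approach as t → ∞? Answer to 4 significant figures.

2.102 m

A dh/dt = Q_in − 0.01392 √h. Steady state requires inflow = outflow:
Q_in = 0.01392 √h_ss ⇒ √h_ss = 0.02018/0.01392 = 1.44971.
h_ss = 1.44971² = 2.10167 m. (Since h₀ = 1.115 m < h_ss, the level will rise toward this value.)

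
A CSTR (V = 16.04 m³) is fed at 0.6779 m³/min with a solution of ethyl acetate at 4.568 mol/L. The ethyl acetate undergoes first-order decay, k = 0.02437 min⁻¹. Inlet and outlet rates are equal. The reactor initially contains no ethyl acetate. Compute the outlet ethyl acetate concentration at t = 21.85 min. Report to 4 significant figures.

V dC/dt = Q(C_in − C) − k V C.
This is linear with rate a = Q/V + k = 0.0666331 min⁻¹.
C_ss = Q C_in/(Q + kV) = 2.89733 mol/L; C(t) = C_ss + (C₀ − C_ss) e^(−a t).
C(21.85) = 2.89733 + (-2.89733)·e^(−0.0666331·21.85) = 2.89733 + (-2.89733)·0.233183 = 2.22172 mol/L.

2.222 mol/L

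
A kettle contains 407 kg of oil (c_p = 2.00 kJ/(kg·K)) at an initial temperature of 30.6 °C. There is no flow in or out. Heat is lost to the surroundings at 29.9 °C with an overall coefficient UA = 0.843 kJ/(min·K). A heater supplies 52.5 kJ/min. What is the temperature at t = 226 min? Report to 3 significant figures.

43.4 °C

Energy balance: M c_p dT/dt = −UA(T − T_amb) + Q̇.
dT/dt = (T_ss − T)/τ with T_ss = T_amb + Q̇/UA = 29.9 + 52.5/0.843 = 92.178 °C, τ = M c_p/UA = 407·2.00/0.843 = 965.60 min.
This is linear first-order; T(t) = T_ss + (T₀ − T_ss) e^(−t/τ).
T(226) = 92.178 + (-61.578)·0.79132 = 43.450 °C.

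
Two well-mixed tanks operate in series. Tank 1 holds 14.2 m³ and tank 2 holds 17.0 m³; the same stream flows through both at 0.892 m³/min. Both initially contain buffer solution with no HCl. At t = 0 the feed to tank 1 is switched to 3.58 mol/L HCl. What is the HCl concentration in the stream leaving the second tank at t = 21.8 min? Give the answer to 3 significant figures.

1.27 mol/L

Species balance on tank i: dCᵢ/dt = (Cᵢ₋₁ − Cᵢ)/τᵢ with τᵢ = Vᵢ/Q.
τ₁ = 14.2/0.892 = 15.919 min; τ₂ = 17.0/0.892 = 19.058 min.
Tank 1: C₁ = C_in(1 − e^(−t/τ₁)). Tank 2 (τ₁ ≠ τ₂): C₂ = C_in[1 − (τ₁ e^(−t/τ₁) − τ₂ e^(−t/τ₂))/(τ₁ − τ₂)].
At t = 21.8: e^(−t/τ₁) = 0.25426, e^(−t/τ₂) = 0.31859.
C₂ = 3.58·[1 − (15.919·0.25426 − 19.058·0.31859)/(-3.1390)] = 3.58·0.35517 = 1.2715 mol/L.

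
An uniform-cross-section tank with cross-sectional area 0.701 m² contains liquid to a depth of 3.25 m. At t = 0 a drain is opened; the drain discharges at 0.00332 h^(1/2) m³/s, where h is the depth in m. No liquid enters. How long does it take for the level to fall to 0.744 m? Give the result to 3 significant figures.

With no inflow, A dh/dt = −0.00332 √h.
This is separable: 2 d(√h)/dt = −0.00332/A, so √h = √h₀ − (0.00332/(2A)) t.
t = 2A(√h₀ − √h)/0.00332 = 2·0.701·(√3.25 − √0.744)/0.00332
  = 1.4020 × (1.8028 − 0.86255) / 0.00332 = 397.05 s.

397 s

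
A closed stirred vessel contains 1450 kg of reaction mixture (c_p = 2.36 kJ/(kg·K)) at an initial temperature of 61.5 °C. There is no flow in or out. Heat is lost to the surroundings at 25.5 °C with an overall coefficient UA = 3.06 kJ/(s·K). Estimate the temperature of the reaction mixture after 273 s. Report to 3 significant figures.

Lumped-capacitance energy balance: M c_p dT/dt = UA(T_amb − T).
dT/dt = (T_ss − T)/τ with T_ss = T_amb = 25.500 °C, τ = M c_p/UA = 1450·2.36/3.06 = 1118.3 s.
T approaches T_ss exponentially: T(t) = T_ss + (T₀ − T_ss) e^(−t/τ).
T(273) = 25.500 + (36.000)·0.78339 = 53.702 °C.

53.7 °C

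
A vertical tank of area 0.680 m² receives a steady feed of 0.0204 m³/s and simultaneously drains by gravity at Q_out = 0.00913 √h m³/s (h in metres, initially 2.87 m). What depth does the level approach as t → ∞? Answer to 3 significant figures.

Mass balance (ρ constant): A dh/dt = Q_in − 0.00913 √h. At steady state dh/dt = 0:
Q_in = 0.00913 √h_ss ⇒ √h_ss = 0.0204/0.00913 = 2.2344.
h_ss = 2.2344² = 4.9925 m. (Since h₀ = 2.87 m < h_ss, the level will rise toward this value.)

4.99 m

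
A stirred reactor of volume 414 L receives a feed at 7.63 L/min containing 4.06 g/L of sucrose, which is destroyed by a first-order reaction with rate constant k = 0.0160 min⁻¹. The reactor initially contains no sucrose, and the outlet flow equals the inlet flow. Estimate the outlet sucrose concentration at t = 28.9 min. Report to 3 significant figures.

Species balance: V dC/dt = Q C_in − Q C − k V C.
dC/dt = (Q/V) C_in − (Q/V + k) C; effective rate a = Q/V + k = 0.018430 + 0.0160 = 0.034430 min⁻¹.
C_ss = Q C_in/(Q + kV) = 2.1733 g/L; C(t) = C_ss + (C₀ − C_ss) e^(−a t).
C(28.9) = 2.1733 + (-2.1733)·e^(−0.034430·28.9) = 2.1733 + (-2.1733)·0.36971 = 1.3698 g/L.

1.37 g/L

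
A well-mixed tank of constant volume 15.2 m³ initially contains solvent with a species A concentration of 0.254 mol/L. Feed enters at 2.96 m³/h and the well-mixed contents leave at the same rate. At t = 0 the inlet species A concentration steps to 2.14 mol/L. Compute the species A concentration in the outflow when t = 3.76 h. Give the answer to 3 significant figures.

Accumulation = in − out for the solute gives V dC/dt = Q(C_in − C).
Time constant τ = V/Q = 15.2/2.96 = 5.1351 h.
Integrating: C(t) = C_in + (C₀ − C_in) e^(−t/τ).
C(3.76) = 2.14 + (0.254 − 2.14)·e^(−3.76/5.1351) = 2.14 + (-1.8860)·0.48084 = 1.2331 mol/L.

1.23 mol/L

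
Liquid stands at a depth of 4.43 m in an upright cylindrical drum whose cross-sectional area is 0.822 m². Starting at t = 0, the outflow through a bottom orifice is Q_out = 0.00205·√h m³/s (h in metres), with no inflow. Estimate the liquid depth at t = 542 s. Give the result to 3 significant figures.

A dh/dt = −Q_out = −0.00205 √h.
This is separable: 2 d(√h)/dt = −0.00205/A, so √h = √h₀ − (0.00205/(2A)) t.
√h = √4.43 − 0.00205·542/(2·0.822) = 2.1048 − 0.67585 = 1.4289.
h = 1.4289² = 2.0418 m.

2.04 m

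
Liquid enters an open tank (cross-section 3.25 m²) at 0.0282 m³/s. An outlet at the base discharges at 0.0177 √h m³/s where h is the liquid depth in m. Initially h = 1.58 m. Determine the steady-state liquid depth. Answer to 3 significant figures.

2.54 m

Level balance: A dh/dt = 0.0282 − 0.0177 √h. Setting dh/dt = 0:
Q_in = 0.0177 √h_ss ⇒ √h_ss = 0.0282/0.0177 = 1.5932.
h_ss = 1.5932² = 2.5384 m. (Since h₀ = 1.58 m < h_ss, the level will rise toward this value.)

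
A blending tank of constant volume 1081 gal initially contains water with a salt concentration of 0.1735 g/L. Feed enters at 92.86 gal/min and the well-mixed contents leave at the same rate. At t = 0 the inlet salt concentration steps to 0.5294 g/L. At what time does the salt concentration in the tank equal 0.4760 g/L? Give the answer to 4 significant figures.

22.08 min

Unsteady species balance (constant V, well mixed): V dC/dt = Q(C_in − C), so τ = V/Q = 11.6412 min.
C(t) = C_in + (C₀ − C_in) e^(−t/τ). Set C = 0.4760 and solve for t:
e^(−t/τ) = (C − C_in)/(C₀ − C_in) = (0.4760 − 0.5294)/(0.1735 − 0.5294) = 0.150042
t = −τ ln(…) = 11.6412 × 1.89684 = 22.0814 min.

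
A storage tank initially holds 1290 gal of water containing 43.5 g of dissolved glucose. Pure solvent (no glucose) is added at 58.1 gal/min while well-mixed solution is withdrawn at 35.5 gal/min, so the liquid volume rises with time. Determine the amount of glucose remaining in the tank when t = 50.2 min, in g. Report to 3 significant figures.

Total volume: dV/dt = Q_in − Q_out = 22.600 gal/min, so V(t) = 1290 + 22.600 t and V(50.2) = 2424.5 gal.
No glucose enters, so dm/dt = −Q_out · (m/V).
Separate: dm/m = −Q_out dt/V(t) ⇒ ln(m/m₀) = −(Q_out/(Q_in−Q_out)) ln(V/V₀).
m = m₀ (V₀/V)^(Q_out/(Q_in−Q_out)) = 43.5 × (1290/2424.5)^(1.5708) = 16.145 g.

16.1 g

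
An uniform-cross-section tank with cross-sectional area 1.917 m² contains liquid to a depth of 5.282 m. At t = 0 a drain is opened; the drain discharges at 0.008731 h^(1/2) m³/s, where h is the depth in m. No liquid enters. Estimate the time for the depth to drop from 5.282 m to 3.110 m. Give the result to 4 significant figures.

A dh/dt = −Q_out = −0.008731 √h.
This is separable: 2 d(√h)/dt = −0.008731/A, so √h = √h₀ − (0.008731/(2A)) t.
t = 2A(√h₀ − √h)/0.008731 = 2·1.917·(√5.282 − √3.110)/0.008731
  = 3.83400 × (2.29826 − 1.76352) / 0.008731 = 234.818 s.

234.8 s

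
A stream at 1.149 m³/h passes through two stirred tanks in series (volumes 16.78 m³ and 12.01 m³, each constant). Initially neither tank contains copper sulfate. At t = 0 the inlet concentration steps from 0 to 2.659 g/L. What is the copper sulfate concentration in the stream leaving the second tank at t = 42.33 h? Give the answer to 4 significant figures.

Species balance on tank i: dCᵢ/dt = (Cᵢ₋₁ − Cᵢ)/τᵢ with τᵢ = Vᵢ/Q.
τ₁ = 16.78/1.149 = 14.6040 h; τ₂ = 12.01/1.149 = 10.4526 h.
Solving the cascade with C₁(0)=C₂(0)=0 gives C₂(t) = C_in[1 − (τ₁ e^(−t/τ₁) − τ₂ e^(−t/τ₂))/(τ₁ − τ₂)].
At t = 42.33: e^(−t/τ₁) = 0.0551047, e^(−t/τ₂) = 0.0174272.
C₂ = 2.659·[1 − (14.6040·0.0551047 − 10.4526·0.0174272)/(4.15144)] = 2.659·0.850030 = 2.26023 g/L.

2.260 g/L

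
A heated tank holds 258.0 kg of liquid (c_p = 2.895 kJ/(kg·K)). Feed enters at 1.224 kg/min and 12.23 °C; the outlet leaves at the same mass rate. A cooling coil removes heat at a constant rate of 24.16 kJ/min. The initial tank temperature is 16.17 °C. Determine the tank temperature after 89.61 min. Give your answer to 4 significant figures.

Heat balance on the well-mixed liquid: M c_p dT/dt = ṁ c_p (T_in − T) − 24.16.
τ = M/ṁ = 210.784 min; T_ss = T_in − Q̇/(ṁ c_p) = 12.23 − 24.16/(1.224·2.895) = 5.41184 °C.
Integrating: T(t) = T_ss + (T₀ − T_ss) e^(−t/τ).
T(89.61) = 5.41184 + (10.7582)·e^(−89.61/210.784) = 5.41184 + (10.7582)·0.653687 = 12.4443 °C.

12.44 °C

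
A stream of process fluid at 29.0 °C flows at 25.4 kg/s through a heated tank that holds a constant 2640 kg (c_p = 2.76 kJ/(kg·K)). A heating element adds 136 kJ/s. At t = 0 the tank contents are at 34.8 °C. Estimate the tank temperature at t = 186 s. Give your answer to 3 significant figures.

31.6 °C

Energy balance: M c_p dT/dt = ṁ c_p (T_in − T) + 136.
Rearrange: dT/dt = (T_ss − T)/τ with τ = M/ṁ = 103.94 s and T_ss = T_in + Q̇/(ṁ c_p) = 30.940 °C.
Integrating: T(t) = T_ss + (T₀ − T_ss) e^(−t/τ).
T(186) = 30.940 + (3.8600)·e^(−186/103.94) = 30.940 + (3.8600)·0.16704 = 31.585 °C.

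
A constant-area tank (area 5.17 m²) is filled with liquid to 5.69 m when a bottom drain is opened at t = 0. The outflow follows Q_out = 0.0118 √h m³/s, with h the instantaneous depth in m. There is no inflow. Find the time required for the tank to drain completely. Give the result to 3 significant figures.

A dh/dt = −Q_out = −0.0118 √h.
Separate and integrate: 2(√h − √h₀) = −(0.0118/A) t.
Set h = 0: 2√h₀ = (0.0118/A) t_empty ⇒ t_empty = 2A√h₀/0.0118.
t_empty = 2·5.17·√5.69/0.0118 = 10.340·2.3854/0.0118 = 2090.2 s.

2090 s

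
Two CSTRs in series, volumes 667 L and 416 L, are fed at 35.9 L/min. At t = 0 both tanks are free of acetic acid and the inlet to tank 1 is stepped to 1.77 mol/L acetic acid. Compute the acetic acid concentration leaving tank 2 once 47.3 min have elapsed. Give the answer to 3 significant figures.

Time constants: τᵢ = Vᵢ/Q for each well-mixed tank.
τ₁ = 667/35.9 = 18.579 min; τ₂ = 416/35.9 = 11.588 min.
Solving the cascade with C₁(0)=C₂(0)=0 gives C₂(t) = C_in[1 − (τ₁ e^(−t/τ₁) − τ₂ e^(−t/τ₂))/(τ₁ − τ₂)].
At t = 47.3: e^(−t/τ₁) = 0.078408, e^(−t/τ₂) = 0.016875.
C₂ = 1.77·[1 − (18.579·0.078408 − 11.588·0.016875)/(6.9916)] = 1.77·0.81961 = 1.4507 mol/L.

1.45 mol/L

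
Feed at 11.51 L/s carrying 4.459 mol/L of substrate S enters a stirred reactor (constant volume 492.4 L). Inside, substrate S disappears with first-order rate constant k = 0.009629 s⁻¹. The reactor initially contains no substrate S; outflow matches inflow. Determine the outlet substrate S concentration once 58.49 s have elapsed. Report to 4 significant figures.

Accumulation = in − out − consumed: V dC/dt = Q C_in − Q C − k V C.
dC/dt = (Q/V) C_in − (Q/V + k) C; effective rate a = Q/V + k = 0.0233753 + 0.009629 = 0.0330043 s⁻¹.
C_ss = Q C_in/(Q + kV) = 3.15809 mol/L; C(t) = C_ss + (C₀ − C_ss) e^(−a t).
C(58.49) = 3.15809 + (-3.15809)·e^(−0.0330043·58.49) = 3.15809 + (-3.15809)·0.145087 = 2.69989 mol/L.

2.700 mol/L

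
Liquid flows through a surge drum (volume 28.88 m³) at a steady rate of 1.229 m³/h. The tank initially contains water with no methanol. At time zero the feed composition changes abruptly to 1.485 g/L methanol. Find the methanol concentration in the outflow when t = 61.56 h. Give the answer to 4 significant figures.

Accumulation = in − out for the solute gives V dC/dt = Q(C_in − C).
So dC/dt = (C_in − C)/τ with τ = V/Q = 28.88/1.229 = 23.4988 h.
Integrating: C(t) = C_in + (C₀ − C_in) e^(−t/τ).
C(61.56) = 1.485 + (0 − 1.485)·e^(−61.56/23.4988) = 1.485 + (-1.48500)·0.0728239 = 1.37686 g/L.

1.377 g/L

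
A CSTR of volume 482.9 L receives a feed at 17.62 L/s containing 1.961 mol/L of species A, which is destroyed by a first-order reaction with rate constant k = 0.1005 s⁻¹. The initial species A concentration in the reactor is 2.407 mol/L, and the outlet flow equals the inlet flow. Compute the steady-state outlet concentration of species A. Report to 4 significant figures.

V dC/dt = Q(C_in − C) − k V C.
Steady state (dC/dt = 0): C_ss = Q C_in/(Q + kV) = C_in/(1 + kV/Q).
C_ss = 17.62·1.961/(17.62 + 0.1005·482.9) = 34.5528/66.1514 = 0.522329 mol/L.

0.5223 mol/L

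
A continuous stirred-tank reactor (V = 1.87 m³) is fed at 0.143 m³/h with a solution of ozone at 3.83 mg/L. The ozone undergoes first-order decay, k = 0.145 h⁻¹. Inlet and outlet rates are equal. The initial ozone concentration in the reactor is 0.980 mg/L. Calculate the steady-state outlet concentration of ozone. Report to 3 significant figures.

1.32 mg/L

Accumulation = in − out − consumed: V dC/dt = Q C_in − Q C − k V C.
Steady state (dC/dt = 0): C_ss = Q C_in/(Q + kV) = C_in/(1 + kV/Q).
C_ss = 0.143·3.83/(0.143 + 0.145·1.87) = 0.54769/0.41415 = 1.3224 mg/L.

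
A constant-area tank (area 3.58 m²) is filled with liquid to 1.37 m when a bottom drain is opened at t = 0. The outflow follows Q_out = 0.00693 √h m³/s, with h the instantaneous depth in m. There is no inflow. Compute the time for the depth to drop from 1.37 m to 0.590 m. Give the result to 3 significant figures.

416 s

A dh/dt = −Q_out = −0.00693 √h.
This is separable: 2 d(√h)/dt = −0.00693/A, so √h = √h₀ − (0.00693/(2A)) t.
t = 2A(√h₀ − √h)/0.00693 = 2·3.58·(√1.37 − √0.590)/0.00693
  = 7.1600 × (1.1705 − 0.76811) / 0.00693 = 415.71 s.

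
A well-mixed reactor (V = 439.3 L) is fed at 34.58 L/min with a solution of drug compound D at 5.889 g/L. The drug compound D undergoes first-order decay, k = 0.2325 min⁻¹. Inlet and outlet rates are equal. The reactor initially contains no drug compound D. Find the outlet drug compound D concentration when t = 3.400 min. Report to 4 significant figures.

V dC/dt = Q(C_in − C) − k V C.
dC/dt = (Q/V) C_in − (Q/V + k) C; effective rate a = Q/V + k = 0.0787161 + 0.2325 = 0.311216 min⁻¹.
C_ss = Q C_in/(Q + kV) = 1.48951 g/L; C(t) = C_ss + (C₀ − C_ss) e^(−a t).
C(3.400) = 1.48951 + (-1.48951)·e^(−0.311216·3.400) = 1.48951 + (-1.48951)·0.347103 = 0.972497 g/L.

0.9725 g/L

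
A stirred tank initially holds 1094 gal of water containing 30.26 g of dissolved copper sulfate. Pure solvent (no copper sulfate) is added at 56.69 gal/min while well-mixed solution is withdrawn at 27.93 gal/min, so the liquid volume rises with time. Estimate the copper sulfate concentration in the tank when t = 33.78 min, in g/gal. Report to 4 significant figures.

0.007903 g/gal

Let m(t) be the amount of copper sulfate. Volume: V(t) = V₀ + (Q_in − Q_out) t = 1094 + 28.7600 t; V(33.78) = 2065.51 gal.
No copper sulfate enters, so dm/dt = −Q_out · (m/V).
Separate: dm/m = −Q_out dt/V(t) ⇒ ln(m/m₀) = −(Q_out/(Q_in−Q_out)) ln(V/V₀).
m = m₀ (V₀/V)^(Q_out/(Q_in−Q_out)) = 30.26 × (1094/2065.51)^(0.971140) = 16.3239 g.
C = m/V = 16.3239/2065.51 = 0.00790307 g/gal.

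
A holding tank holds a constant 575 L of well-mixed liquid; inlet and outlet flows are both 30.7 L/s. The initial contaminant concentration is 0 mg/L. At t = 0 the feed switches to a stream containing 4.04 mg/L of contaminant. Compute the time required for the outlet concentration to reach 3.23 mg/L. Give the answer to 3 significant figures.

30.1 s

Species balance: V dC/dt = Q(C_in − C) ⇒ τ = V/Q = 18.730 s.
C(t) = C_in + (C₀ − C_in) e^(−t/τ). Set C = 3.23 and solve for t:
e^(−t/τ) = (C − C_in)/(C₀ − C_in) = (3.23 − 4.04)/(0 − 4.04) = 0.20050
t = −τ ln(…) = 18.730 × 1.6070 = 30.098 s.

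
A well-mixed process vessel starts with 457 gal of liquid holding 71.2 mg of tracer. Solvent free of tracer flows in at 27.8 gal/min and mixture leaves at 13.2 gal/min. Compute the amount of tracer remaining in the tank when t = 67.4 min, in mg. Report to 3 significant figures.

Total volume: dV/dt = Q_in − Q_out = 14.600 gal/min, so V(t) = 457 + 14.600 t and V(67.4) = 1441.0 gal.
Species balance (pure solvent in): dm/dt = −Q_out · m/V(t).
Separate: dm/m = −Q_out dt/V(t) ⇒ ln(m/m₀) = −(Q_out/(Q_in−Q_out)) ln(V/V₀).
m = m₀ (V₀/V)^(Q_out/(Q_in−Q_out)) = 71.2 × (457/1441.0)^(0.90411) = 25.208 mg.

25.2 mg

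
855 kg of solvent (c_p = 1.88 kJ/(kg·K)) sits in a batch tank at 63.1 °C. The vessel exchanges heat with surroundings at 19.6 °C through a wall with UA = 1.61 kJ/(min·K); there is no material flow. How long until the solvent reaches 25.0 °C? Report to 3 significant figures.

Lumped-capacitance energy balance: M c_p dT/dt = UA(T_amb − T).
τ = M c_p/UA = 998.39 min; T_ss = T_amb = 19.600 °C.
T(t) = T_ss + (T₀ − T_ss)e^(−t/τ); set T = 25.0:
t = −τ ln[(T − T_ss)/(T₀ − T_ss)] = −998.39 · ln(0.12414) = 2083.0 min.

2080 min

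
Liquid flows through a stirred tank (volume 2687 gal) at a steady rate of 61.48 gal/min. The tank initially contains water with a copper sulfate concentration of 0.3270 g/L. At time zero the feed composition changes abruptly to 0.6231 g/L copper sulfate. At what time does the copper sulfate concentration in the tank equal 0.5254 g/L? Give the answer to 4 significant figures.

Species balance: V dC/dt = Q(C_in − C) ⇒ τ = V/Q = 43.7053 min.
C(t) = C_in + (C₀ − C_in) e^(−t/τ). Set C = 0.5254 and solve for t:
e^(−t/τ) = (C − C_in)/(C₀ − C_in) = (0.5254 − 0.6231)/(0.3270 − 0.6231) = 0.329956
t = −τ ln(…) = 43.7053 × 1.10880 = 48.4602 min.

48.46 min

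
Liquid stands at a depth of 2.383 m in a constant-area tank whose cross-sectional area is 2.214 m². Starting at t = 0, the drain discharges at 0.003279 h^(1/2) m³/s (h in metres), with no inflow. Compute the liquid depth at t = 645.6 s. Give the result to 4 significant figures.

1.136 m

With no inflow, A dh/dt = −0.003279 √h.
This is separable: 2 d(√h)/dt = −0.003279/A, so √h = √h₀ − (0.003279/(2A)) t.
√h = √2.383 − 0.003279·645.6/(2·2.214) = 1.54370 − 0.478076 = 1.06562.
h = 1.06562² = 1.13555 m.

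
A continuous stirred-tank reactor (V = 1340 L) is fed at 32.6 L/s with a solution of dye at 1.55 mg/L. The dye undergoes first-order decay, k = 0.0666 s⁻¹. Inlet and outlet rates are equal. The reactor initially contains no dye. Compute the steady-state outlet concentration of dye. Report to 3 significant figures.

V dC/dt = Q(C_in − C) − k V C.
Steady state (dC/dt = 0): C_ss = Q C_in/(Q + kV) = C_in/(1 + kV/Q).
C_ss = 32.6·1.55/(32.6 + 0.0666·1340) = 50.530/121.84 = 0.41471 mg/L.

0.415 mg/L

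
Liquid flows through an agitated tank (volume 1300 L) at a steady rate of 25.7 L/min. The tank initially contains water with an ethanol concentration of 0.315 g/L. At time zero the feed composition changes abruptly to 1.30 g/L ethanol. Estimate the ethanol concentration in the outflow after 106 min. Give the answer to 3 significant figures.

Accumulation = in − out for the solute gives V dC/dt = Q(C_in − C).
So dC/dt = (C_in − C)/τ with τ = V/Q = 1300/25.7 = 50.584 min.
This is linear first-order; C(t) = C_in + (C₀ − C_in) e^(−t/τ).
C(106) = 1.30 + (0.315 − 1.30)·e^(−106/50.584) = 1.30 + (-0.98500)·0.12300 = 1.1788 g/L.

1.18 g/L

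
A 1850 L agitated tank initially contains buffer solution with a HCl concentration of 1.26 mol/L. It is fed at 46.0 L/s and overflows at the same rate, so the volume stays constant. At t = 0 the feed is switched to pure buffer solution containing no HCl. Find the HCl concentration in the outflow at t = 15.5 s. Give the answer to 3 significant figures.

Unsteady species balance (constant V, well mixed): V dC/dt = Q(C_in − C).
Rewrite as dC/dt + C/τ = C_in/τ, τ = V/Q = 40.217 s.
C approaches C_in exponentially: C(t) = C_in + (C₀ − C_in) e^(−t/τ).
C(15.5) = 0 + (1.26 − 0)·e^(−15.5/40.217) = 0 + (1.2600)·0.68017 = 0.85702 mol/L.

0.857 mol/L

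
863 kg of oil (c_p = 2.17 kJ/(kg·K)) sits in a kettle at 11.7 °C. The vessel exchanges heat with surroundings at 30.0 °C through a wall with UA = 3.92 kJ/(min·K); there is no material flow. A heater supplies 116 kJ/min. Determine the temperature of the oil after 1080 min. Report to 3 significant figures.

54.6 °C

Energy balance: M c_p dT/dt = −UA(T − T_amb) + Q̇.
dT/dt = (T_ss − T)/τ with T_ss = T_amb + Q̇/UA = 30.0 + 116/3.92 = 59.592 °C, τ = M c_p/UA = 863·2.17/3.92 = 477.73 min.
Solution: T(t) = T_ss + (T₀ − T_ss) e^(−t/τ).
T(1080) = 59.592 + (-47.892)·0.10428 = 54.598 °C.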